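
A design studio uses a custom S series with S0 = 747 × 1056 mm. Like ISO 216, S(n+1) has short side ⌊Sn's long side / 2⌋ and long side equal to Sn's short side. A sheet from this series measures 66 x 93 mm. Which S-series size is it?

S7

S0: 747 × 1056 mm
S1: 528 × 747 mm
S2: 373 × 528 mm
S3: 264 × 373 mm
S4: 186 × 264 mm
S5: 132 × 186 mm
S6: 93 × 132 mm
S7: 66 × 93 mm
S8: 46 × 66 mm
→ matches S7.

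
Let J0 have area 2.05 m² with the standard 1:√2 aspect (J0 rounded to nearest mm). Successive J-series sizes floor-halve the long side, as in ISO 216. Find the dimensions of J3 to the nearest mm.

Let J0's short side be w mm. w · w√2 = 2.05 m² = 2,050,000 mm², so w ≈ 1204.0 mm and w√2 ≈ 1702.7 mm → J0 = 1204 × 1703 mm.
J1: ⌊1703/2⌋ × 1204 = 851 × 1204 mm
J2: ⌊1204/2⌋ × 851 = 602 × 851 mm
J3: ⌊851/2⌋ × 602 = 425 × 602 mm

425 × 602 mm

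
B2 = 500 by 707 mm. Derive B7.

88 × 125 mm

B3: ⌊707/2⌋ × 500 = 353 × 500 mm
B4: ⌊500/2⌋ × 353 = 250 × 353 mm
B5: ⌊353/2⌋ × 250 = 176 × 250 mm
B6: ⌊250/2⌋ × 176 = 125 × 176 mm
B7: ⌊176/2⌋ × 125 = 88 × 125 mm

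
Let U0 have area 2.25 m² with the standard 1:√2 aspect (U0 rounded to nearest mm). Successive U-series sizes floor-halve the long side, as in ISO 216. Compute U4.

Let U0's short side be w mm. w · w√2 = 2.25 m² = 2,250,000 mm², so w ≈ 1261.3 mm and w√2 ≈ 1783.8 mm → U0 = 1261 × 1784 mm.
U1: ⌊1784/2⌋ × 1261 = 892 × 1261 mm
U2: ⌊1261/2⌋ × 892 = 630 × 892 mm
U3: ⌊892/2⌋ × 630 = 446 × 630 mm
U4: ⌊630/2⌋ × 446 = 315 × 446 mm

315 × 446 mm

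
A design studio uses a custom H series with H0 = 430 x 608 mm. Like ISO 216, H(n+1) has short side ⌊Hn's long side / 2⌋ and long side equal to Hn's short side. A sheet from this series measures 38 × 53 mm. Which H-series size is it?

H0: 430 × 608 mm
H1: 304 × 430 mm
H2: 215 × 304 mm
H3: 152 × 215 mm
H4: 107 × 152 mm
H5: 76 × 107 mm
H6: 53 × 76 mm
H7: 38 × 53 mm
H8: 26 × 38 mm
→ matches H7.

H7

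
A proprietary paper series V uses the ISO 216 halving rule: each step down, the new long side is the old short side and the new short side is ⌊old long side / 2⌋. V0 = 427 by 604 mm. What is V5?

75 × 106 mm

V1 = 302 × 427 mm (from V0 by 1 halving).
V2: ⌊427/2⌋ × 302 = 213 × 302 mm
V3: ⌊302/2⌋ × 213 = 151 × 213 mm
V4: ⌊213/2⌋ × 151 = 106 × 151 mm
V5: ⌊151/2⌋ × 106 = 75 × 106 mm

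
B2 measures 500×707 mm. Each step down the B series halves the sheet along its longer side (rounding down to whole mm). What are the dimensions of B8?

B3: ⌊707/2⌋ × 500 = 353 × 500 mm
B4: ⌊500/2⌋ × 353 = 250 × 353 mm
B5: ⌊353/2⌋ × 250 = 176 × 250 mm
B6: ⌊250/2⌋ × 176 = 125 × 176 mm
B7: ⌊176/2⌋ × 125 = 88 × 125 mm
B8: ⌊125/2⌋ × 88 = 62 × 88 mm

62 × 88 mm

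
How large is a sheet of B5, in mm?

176 × 250 mm

B0 = 1000 × 1414 mm (B0 has a 1000 mm short side, aspect 1:√2).
B1: ⌊1414/2⌋ × 1000 = 707 × 1000 mm
B2: ⌊1000/2⌋ × 707 = 500 × 707 mm
B3: ⌊707/2⌋ × 500 = 353 × 500 mm
B4: ⌊500/2⌋ × 353 = 250 × 353 mm
B5: ⌊353/2⌋ × 250 = 176 × 250 mm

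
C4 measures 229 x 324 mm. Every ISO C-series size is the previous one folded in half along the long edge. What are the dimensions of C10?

C5: ⌊324/2⌋ × 229 = 162 × 229 mm
C6: ⌊229/2⌋ × 162 = 114 × 162 mm
C7: ⌊162/2⌋ × 114 = 81 × 114 mm
C8: ⌊114/2⌋ × 81 = 57 × 81 mm
C9: ⌊81/2⌋ × 57 = 40 × 57 mm
C10: ⌊57/2⌋ × 40 = 28 × 40 mm

28 × 40 mm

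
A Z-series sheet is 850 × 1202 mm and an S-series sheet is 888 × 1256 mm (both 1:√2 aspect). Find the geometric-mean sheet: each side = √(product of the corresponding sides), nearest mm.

869 × 1229 mm

Short side: √(850 · 888) = √754800 ≈ 868.8 → 869 mm
Long side: √(1202 · 1256) = √1509712 ≈ 1228.7 → 1229 mm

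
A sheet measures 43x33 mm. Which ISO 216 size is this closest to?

B10 (31 × 44 mm)

Aspect ratio 43/33 ≈ 1.303 (ISO target is √2 ≈ 1.414).
In the B-series (B0 = 1000 × 1414 mm): B10 = 31 × 44 mm.
Off by 3 mm total — nearest standard size.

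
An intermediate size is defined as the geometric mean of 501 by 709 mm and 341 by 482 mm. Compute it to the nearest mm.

Short side: √(501 · 341) = √170841 ≈ 413.3 → 413 mm
Long side: √(709 · 482) = √341738 ≈ 584.6 → 585 mm

413 × 585 mm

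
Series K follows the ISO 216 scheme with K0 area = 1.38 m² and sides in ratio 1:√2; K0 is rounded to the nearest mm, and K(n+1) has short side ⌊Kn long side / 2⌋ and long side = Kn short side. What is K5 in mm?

Let K0's short side be w mm. w · w√2 = 1.38 m² = 1,380,000 mm², so w ≈ 987.8 mm and w√2 ≈ 1397.0 mm → K0 = 988 × 1397 mm.
K1: ⌊1397/2⌋ × 988 = 698 × 988 mm
K2: ⌊988/2⌋ × 698 = 494 × 698 mm
K3: ⌊698/2⌋ × 494 = 349 × 494 mm
K4: ⌊494/2⌋ × 349 = 247 × 349 mm
K5: ⌊349/2⌋ × 247 = 174 × 247 mm

174 × 247 mm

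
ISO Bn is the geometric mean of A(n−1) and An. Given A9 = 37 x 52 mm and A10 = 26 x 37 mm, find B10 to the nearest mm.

Short side: √(37 · 26) = √962 ≈ 31.0 → 31 mm
Long side: √(52 · 37) = √1924 ≈ 43.9 → 44 mm

31 × 44 mm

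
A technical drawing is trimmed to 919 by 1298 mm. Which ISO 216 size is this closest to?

Aspect ratio 1298/919 ≈ 1.412 — close to the ISO √2 ≈ 1.414.
In the C-series (envelope sizes, between A and B): C0 = 917 × 1297 mm.
Off by 3 mm total — nearest standard size.

C0 (917 × 1297 mm)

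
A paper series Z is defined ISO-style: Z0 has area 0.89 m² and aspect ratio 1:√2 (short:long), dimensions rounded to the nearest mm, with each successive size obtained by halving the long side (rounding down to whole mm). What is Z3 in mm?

280 × 396 mm

Let Z0's short side be w mm. w · w√2 = 0.89 m² = 890,000 mm², so w ≈ 793.3 mm and w√2 ≈ 1121.9 mm → Z0 = 793 × 1122 mm.
Z1: ⌊1122/2⌋ × 793 = 561 × 793 mm
Z2: ⌊793/2⌋ × 561 = 396 × 561 mm
Z3: ⌊561/2⌋ × 396 = 280 × 396 mm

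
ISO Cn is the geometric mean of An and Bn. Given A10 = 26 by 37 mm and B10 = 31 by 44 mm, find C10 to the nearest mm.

28 × 40 mm

Short side: √(26 · 31) = √806 ≈ 28.4 → 28 mm
Long side: √(37 · 44) = √1628 ≈ 40.3 → 40 mm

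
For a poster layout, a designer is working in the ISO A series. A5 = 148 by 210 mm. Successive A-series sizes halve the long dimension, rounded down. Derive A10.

26 × 37 mm

A6: ⌊210/2⌋ × 148 = 105 × 148 mm
A7: ⌊148/2⌋ × 105 = 74 × 105 mm
A8: ⌊105/2⌋ × 74 = 52 × 74 mm
A9: ⌊74/2⌋ × 52 = 37 × 52 mm
A10: ⌊52/2⌋ × 37 = 26 × 37 mm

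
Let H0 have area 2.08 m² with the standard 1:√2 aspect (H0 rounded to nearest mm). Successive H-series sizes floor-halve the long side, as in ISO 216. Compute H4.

Let H0's short side be w mm. w · w√2 = 2.08 m² = 2,080,000 mm², so w ≈ 1212.8 mm and w√2 ≈ 1715.1 mm → H0 = 1213 × 1715 mm.
H1: ⌊1715/2⌋ × 1213 = 857 × 1213 mm
H2: ⌊1213/2⌋ × 857 = 606 × 857 mm
H3: ⌊857/2⌋ × 606 = 428 × 606 mm
H4: ⌊606/2⌋ × 428 = 303 × 428 mm

303 × 428 mm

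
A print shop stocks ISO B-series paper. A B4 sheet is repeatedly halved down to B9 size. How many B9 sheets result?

Each ISO step halves the sheet: 1 × B4 → 2 × B5 → 4 × B6 → 8 × B7 → …
From B4 to B9 is 5 halving steps: 2^5 = 32.

32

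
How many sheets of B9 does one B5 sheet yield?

B5 = 176 × 250 mm; B9 = 44 × 62 mm.
Each halving step doubles the count; 4 steps from B5 to B9.
2^4 = 16.

16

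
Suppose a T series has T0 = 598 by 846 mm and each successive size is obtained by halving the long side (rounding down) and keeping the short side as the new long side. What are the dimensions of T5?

105 × 149 mm

T1 = 423 × 598 mm (from T0 by 1 halving).
T2: ⌊598/2⌋ × 423 = 299 × 423 mm
T3: ⌊423/2⌋ × 299 = 211 × 299 mm
T4: ⌊299/2⌋ × 211 = 149 × 211 mm
T5: ⌊211/2⌋ × 149 = 105 × 149 mm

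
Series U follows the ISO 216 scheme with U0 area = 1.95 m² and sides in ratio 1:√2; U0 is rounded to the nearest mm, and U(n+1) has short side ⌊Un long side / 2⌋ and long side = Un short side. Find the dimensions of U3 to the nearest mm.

415 × 587 mm

Let U0's short side be w mm. w · w√2 = 1.95 m² = 1,950,000 mm², so w ≈ 1174.2 mm and w√2 ≈ 1660.6 mm → U0 = 1174 × 1661 mm.
U1: ⌊1661/2⌋ × 1174 = 830 × 1174 mm
U2: ⌊1174/2⌋ × 830 = 587 × 830 mm
U3: ⌊830/2⌋ × 587 = 415 × 587 mm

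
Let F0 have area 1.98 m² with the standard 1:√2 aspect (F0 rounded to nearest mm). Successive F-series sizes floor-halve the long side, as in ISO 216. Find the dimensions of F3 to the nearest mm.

Let F0's short side be w mm. w · w√2 = 1.98 m² = 1,980,000 mm², so w ≈ 1183.2 mm and w√2 ≈ 1673.4 mm → F0 = 1183 × 1673 mm.
F1: ⌊1673/2⌋ × 1183 = 836 × 1183 mm
F2: ⌊1183/2⌋ × 836 = 591 × 836 mm
F3: ⌊836/2⌋ × 591 = 418 × 591 mm

418 × 591 mm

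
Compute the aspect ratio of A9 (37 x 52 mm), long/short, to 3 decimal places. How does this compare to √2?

52 / 37 = 1.405
ISO 216 targets √2 ≈ 1.414; the -0.009 deviation is from mm rounding.

1.405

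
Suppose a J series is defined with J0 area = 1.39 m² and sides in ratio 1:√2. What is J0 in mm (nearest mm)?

991 × 1402 mm

Let the short side be w mm. Then w · w√2 = 1.39 m² = 1,390,000 mm².
w² = 1,390,000/√2, so w ≈ 991.4 mm; long side = w√2 ≈ 1402.1 mm.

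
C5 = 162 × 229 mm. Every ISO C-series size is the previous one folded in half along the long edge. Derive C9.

C6: ⌊229/2⌋ × 162 = 114 × 162 mm
C7: ⌊162/2⌋ × 114 = 81 × 114 mm
C8: ⌊114/2⌋ × 81 = 57 × 81 mm
C9: ⌊81/2⌋ × 57 = 40 × 57 mm

40 × 57 mm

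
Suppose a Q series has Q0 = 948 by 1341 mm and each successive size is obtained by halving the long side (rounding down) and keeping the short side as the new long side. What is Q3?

335 × 474 mm

Q1: ⌊1341/2⌋ × 948 = 670 × 948 mm
Q2: ⌊948/2⌋ × 670 = 474 × 670 mm
Q3: ⌊670/2⌋ × 474 = 335 × 474 mm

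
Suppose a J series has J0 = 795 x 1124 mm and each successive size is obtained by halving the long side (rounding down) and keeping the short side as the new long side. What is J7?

70 × 99 mm

J1 = 562 × 795 mm (from J0 by 1 halving).
J2: ⌊795/2⌋ × 562 = 397 × 562 mm
J3: ⌊562/2⌋ × 397 = 281 × 397 mm
J4: ⌊397/2⌋ × 281 = 198 × 281 mm
J5: ⌊281/2⌋ × 198 = 140 × 198 mm
J6: ⌊198/2⌋ × 140 = 99 × 140 mm
J7: ⌊140/2⌋ × 99 = 70 × 99 mm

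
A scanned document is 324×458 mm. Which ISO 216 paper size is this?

C3 (324 × 458 mm)

Aspect ratio 458/324 ≈ 1.414 — close to the ISO √2 ≈ 1.414.
In the C-series (envelope sizes, between A and B): C3 = 324 × 458 mm.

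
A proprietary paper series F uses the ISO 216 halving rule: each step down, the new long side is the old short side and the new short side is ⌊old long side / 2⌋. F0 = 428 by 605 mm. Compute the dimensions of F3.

151 × 214 mm

F1: ⌊605/2⌋ × 428 = 302 × 428 mm
F2: ⌊428/2⌋ × 302 = 214 × 302 mm
F3: ⌊302/2⌋ × 214 = 151 × 214 mm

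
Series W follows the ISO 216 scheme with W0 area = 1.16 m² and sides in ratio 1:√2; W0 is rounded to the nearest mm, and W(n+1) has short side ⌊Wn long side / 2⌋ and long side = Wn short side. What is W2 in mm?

Let W0's short side be w mm. w · w√2 = 1.16 m² = 1,160,000 mm², so w ≈ 905.7 mm and w√2 ≈ 1280.8 mm → W0 = 906 × 1281 mm.
W1: ⌊1281/2⌋ × 906 = 640 × 906 mm
W2: ⌊906/2⌋ × 640 = 453 × 640 mm

453 × 640 mm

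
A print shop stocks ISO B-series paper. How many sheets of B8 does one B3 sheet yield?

Each ISO step halves the sheet: 1 × B3 → 2 × B4 → 4 × B5 → 8 × B6 → …
From B3 to B8 is 5 halving steps: 2^5 = 32.

32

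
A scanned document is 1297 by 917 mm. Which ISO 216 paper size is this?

Aspect ratio 1297/917 ≈ 1.414 — close to the ISO √2 ≈ 1.414.
In the C-series (envelope sizes, between A and B): C0 = 917 × 1297 mm.

C0 (917 × 1297 mm)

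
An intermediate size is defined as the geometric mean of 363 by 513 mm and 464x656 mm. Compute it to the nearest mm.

410 × 580 mm

Short side: √(363 · 464) = √168432 ≈ 410.4 → 410 mm
Long side: √(513 · 656) = √336528 ≈ 580.1 → 580 mm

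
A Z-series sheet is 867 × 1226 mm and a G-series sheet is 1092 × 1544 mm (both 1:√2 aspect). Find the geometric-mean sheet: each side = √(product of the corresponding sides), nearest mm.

973 × 1376 mm

Short side: √(867 · 1092) = √946764 ≈ 973.0 → 973 mm
Long side: √(1226 · 1544) = √1892944 ≈ 1375.8 → 1376 mm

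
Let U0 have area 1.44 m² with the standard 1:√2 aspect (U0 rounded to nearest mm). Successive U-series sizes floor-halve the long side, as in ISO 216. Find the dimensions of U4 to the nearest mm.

252 × 356 mm

Let U0's short side be w mm. w · w√2 = 1.44 m² = 1,440,000 mm², so w ≈ 1009.1 mm and w√2 ≈ 1427.0 mm → U0 = 1009 × 1427 mm.
U1: ⌊1427/2⌋ × 1009 = 713 × 1009 mm
U2: ⌊1009/2⌋ × 713 = 504 × 713 mm
U3: ⌊713/2⌋ × 504 = 356 × 504 mm
U4: ⌊504/2⌋ × 356 = 252 × 356 mm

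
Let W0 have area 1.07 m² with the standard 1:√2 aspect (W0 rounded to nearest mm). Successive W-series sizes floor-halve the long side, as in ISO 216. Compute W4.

Let W0's short side be w mm. w · w√2 = 1.07 m² = 1,070,000 mm², so w ≈ 869.8 mm and w√2 ≈ 1230.1 mm → W0 = 870 × 1230 mm.
W1: ⌊1230/2⌋ × 870 = 615 × 870 mm
W2: ⌊870/2⌋ × 615 = 435 × 615 mm
W3: ⌊615/2⌋ × 435 = 307 × 435 mm
W4: ⌊435/2⌋ × 307 = 217 × 307 mm

217 × 307 mm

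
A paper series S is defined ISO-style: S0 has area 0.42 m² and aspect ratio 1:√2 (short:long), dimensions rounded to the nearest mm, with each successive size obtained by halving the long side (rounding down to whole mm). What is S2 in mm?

Let S0's short side be w mm. w · w√2 = 0.42 m² = 420,000 mm², so w ≈ 545.0 mm and w√2 ≈ 770.7 mm → S0 = 545 × 771 mm.
S1: ⌊771/2⌋ × 545 = 385 × 545 mm
S2: ⌊545/2⌋ × 385 = 272 × 385 mm

272 × 385 mm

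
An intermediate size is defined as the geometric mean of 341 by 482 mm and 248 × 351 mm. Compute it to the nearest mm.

291 × 411 mm

Short side: √(341 · 248) = √84568 ≈ 290.8 → 291 mm
Long side: √(482 · 351) = √169182 ≈ 411.3 → 411 mm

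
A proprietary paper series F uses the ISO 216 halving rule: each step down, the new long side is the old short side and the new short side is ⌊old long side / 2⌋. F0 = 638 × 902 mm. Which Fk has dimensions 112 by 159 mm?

F5

F0: 638 × 902 mm
F1: 451 × 638 mm
F2: 319 × 451 mm
F3: 225 × 319 mm
F4: 159 × 225 mm
F5: 112 × 159 mm
F6: 79 × 112 mm
→ matches F5.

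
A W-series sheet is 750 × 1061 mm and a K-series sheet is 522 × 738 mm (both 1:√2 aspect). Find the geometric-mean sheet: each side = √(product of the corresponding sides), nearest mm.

Short side: √(750 · 522) = √391500 ≈ 625.7 → 626 mm
Long side: √(1061 · 738) = √783018 ≈ 884.9 → 885 mm

626 × 885 mm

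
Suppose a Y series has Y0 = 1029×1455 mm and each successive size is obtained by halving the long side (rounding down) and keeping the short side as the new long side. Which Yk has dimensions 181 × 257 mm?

Y0: 1029 × 1455 mm
Y1: 727 × 1029 mm
Y2: 514 × 727 mm
Y3: 363 × 514 mm
Y4: 257 × 363 mm
Y5: 181 × 257 mm
Y6: 128 × 181 mm
→ matches Y5.

Y5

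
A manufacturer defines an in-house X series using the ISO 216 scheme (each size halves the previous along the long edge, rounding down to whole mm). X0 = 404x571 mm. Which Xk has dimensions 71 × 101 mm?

X5

X0: 404 × 571 mm
X1: 285 × 404 mm
X2: 202 × 285 mm
X3: 142 × 202 mm
X4: 101 × 142 mm
X5: 71 × 101 mm
X6: 50 × 71 mm
→ matches X5.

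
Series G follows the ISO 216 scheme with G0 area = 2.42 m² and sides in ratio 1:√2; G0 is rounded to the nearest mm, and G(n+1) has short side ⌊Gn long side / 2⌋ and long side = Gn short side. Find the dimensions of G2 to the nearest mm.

Let G0's short side be w mm. w · w√2 = 2.42 m² = 2,420,000 mm², so w ≈ 1308.1 mm and w√2 ≈ 1850.0 mm → G0 = 1308 × 1850 mm.
G1: ⌊1850/2⌋ × 1308 = 925 × 1308 mm
G2: ⌊1308/2⌋ × 925 = 654 × 925 mm

654 × 925 mm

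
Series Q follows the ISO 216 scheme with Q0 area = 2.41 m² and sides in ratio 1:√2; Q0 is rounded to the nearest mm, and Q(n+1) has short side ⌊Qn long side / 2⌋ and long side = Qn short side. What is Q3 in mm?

Let Q0's short side be w mm. w · w√2 = 2.41 m² = 2,410,000 mm², so w ≈ 1305.4 mm and w√2 ≈ 1846.1 mm → Q0 = 1305 × 1846 mm.
Q1: ⌊1846/2⌋ × 1305 = 923 × 1305 mm
Q2: ⌊1305/2⌋ × 923 = 652 × 923 mm
Q3: ⌊923/2⌋ × 652 = 461 × 652 mm

461 × 652 mm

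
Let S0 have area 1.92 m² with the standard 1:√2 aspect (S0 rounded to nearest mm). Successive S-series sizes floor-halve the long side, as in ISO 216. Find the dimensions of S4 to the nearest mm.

Let S0's short side be w mm. w · w√2 = 1.92 m² = 1,920,000 mm², so w ≈ 1165.2 mm and w√2 ≈ 1647.8 mm → S0 = 1165 × 1648 mm.
S1: ⌊1648/2⌋ × 1165 = 824 × 1165 mm
S2: ⌊1165/2⌋ × 824 = 582 × 824 mm
S3: ⌊824/2⌋ × 582 = 412 × 582 mm
S4: ⌊582/2⌋ × 412 = 291 × 412 mm

291 × 412 mm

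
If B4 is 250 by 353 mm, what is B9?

B5: ⌊353/2⌋ × 250 = 176 × 250 mm
B6: ⌊250/2⌋ × 176 = 125 × 176 mm
B7: ⌊176/2⌋ × 125 = 88 × 125 mm
B8: ⌊125/2⌋ × 88 = 62 × 88 mm
B9: ⌊88/2⌋ × 62 = 44 × 62 mm

44 × 62 mm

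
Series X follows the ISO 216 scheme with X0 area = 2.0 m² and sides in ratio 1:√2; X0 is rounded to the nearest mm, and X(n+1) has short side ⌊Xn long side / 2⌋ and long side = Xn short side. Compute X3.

420 × 594 mm

Let X0's short side be w mm. w · w√2 = 2.0 m² = 2,000,000 mm², so w ≈ 1189.2 mm and w√2 ≈ 1681.8 mm → X0 = 1189 × 1682 mm.
X1: ⌊1682/2⌋ × 1189 = 841 × 1189 mm
X2: ⌊1189/2⌋ × 841 = 594 × 841 mm
X3: ⌊841/2⌋ × 594 = 420 × 594 mm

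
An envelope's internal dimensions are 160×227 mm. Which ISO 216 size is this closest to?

Aspect ratio 227/160 ≈ 1.419 — close to the ISO √2 ≈ 1.414.
In the C-series (envelope sizes, between A and B): C5 = 162 × 229 mm.
Off by 4 mm total — nearest standard size.

C5 (162 × 229 mm)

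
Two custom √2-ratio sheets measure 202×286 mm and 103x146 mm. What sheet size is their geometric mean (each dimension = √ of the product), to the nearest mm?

144 × 204 mm

Short side: √(202 · 103) = √20806 ≈ 144.2 → 144 mm
Long side: √(286 · 146) = √41756 ≈ 204.3 → 204 mm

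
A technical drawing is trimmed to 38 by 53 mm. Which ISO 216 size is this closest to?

A9 (37 × 52 mm)

Aspect ratio 53/38 ≈ 1.395 (ISO target is √2 ≈ 1.414).
In the A-series (A0 area = 1 m²): A9 = 37 × 52 mm.
Off by 2 mm total — nearest standard size.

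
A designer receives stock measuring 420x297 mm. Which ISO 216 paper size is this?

A3 (297 × 420 mm)

Aspect ratio 420/297 ≈ 1.414 — close to the ISO √2 ≈ 1.414.
In the A-series (A0 area = 1 m²): A3 = 297 × 420 mm.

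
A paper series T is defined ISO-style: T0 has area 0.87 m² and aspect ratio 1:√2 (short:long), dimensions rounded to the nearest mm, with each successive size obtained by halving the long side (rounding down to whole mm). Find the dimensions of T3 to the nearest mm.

Let T0's short side be w mm. w · w√2 = 0.87 m² = 870,000 mm², so w ≈ 784.3 mm and w√2 ≈ 1109.2 mm → T0 = 784 × 1109 mm.
T1: ⌊1109/2⌋ × 784 = 554 × 784 mm
T2: ⌊784/2⌋ × 554 = 392 × 554 mm
T3: ⌊554/2⌋ × 392 = 277 × 392 mm

277 × 392 mm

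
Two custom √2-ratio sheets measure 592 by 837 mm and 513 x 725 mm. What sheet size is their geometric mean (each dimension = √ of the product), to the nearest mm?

551 × 779 mm

Short side: √(592 · 513) = √303696 ≈ 551.1 → 551 mm
Long side: √(837 · 725) = √606825 ≈ 779.0 → 779 mm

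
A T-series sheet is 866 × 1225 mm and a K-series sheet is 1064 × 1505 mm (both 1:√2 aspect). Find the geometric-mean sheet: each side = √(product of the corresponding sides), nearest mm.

Short side: √(866 · 1064) = √921424 ≈ 959.9 → 960 mm
Long side: √(1225 · 1505) = √1843625 ≈ 1357.8 → 1358 mm

960 × 1358 mm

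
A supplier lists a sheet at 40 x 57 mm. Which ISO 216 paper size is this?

Aspect ratio 57/40 ≈ 1.425 — close to the ISO √2 ≈ 1.414.
In the C-series (envelope sizes, between A and B): C9 = 40 × 57 mm.

C9 (40 × 57 mm)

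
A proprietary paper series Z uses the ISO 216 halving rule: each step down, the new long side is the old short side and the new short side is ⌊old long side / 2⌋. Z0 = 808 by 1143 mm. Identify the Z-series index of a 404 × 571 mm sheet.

Z2

Z0: 808 × 1143 mm
Z1: 571 × 808 mm
Z2: 404 × 571 mm
Z3: 285 × 404 mm
→ matches Z2.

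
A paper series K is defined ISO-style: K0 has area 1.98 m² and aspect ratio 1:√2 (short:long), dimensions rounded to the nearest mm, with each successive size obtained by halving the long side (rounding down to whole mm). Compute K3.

Let K0's short side be w mm. w · w√2 = 1.98 m² = 1,980,000 mm², so w ≈ 1183.2 mm and w√2 ≈ 1673.4 mm → K0 = 1183 × 1673 mm.
K1: ⌊1673/2⌋ × 1183 = 836 × 1183 mm
K2: ⌊1183/2⌋ × 836 = 591 × 836 mm
K3: ⌊836/2⌋ × 591 = 418 × 591 mm

418 × 591 mm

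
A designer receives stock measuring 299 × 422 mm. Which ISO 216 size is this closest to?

Aspect ratio 422/299 ≈ 1.411 — close to the ISO √2 ≈ 1.414.
In the A-series (A0 area = 1 m²): A3 = 297 × 420 mm.
Off by 4 mm total — nearest standard size.

A3 (297 × 420 mm)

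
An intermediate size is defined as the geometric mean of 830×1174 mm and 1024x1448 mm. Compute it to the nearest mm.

922 × 1304 mm

Short side: √(830 · 1024) = √849920 ≈ 921.9 → 922 mm
Long side: √(1174 · 1448) = √1699952 ≈ 1303.8 → 1304 mm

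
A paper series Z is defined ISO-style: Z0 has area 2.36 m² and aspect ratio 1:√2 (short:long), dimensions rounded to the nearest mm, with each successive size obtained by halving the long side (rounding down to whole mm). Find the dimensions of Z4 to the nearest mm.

Let Z0's short side be w mm. w · w√2 = 2.36 m² = 2,360,000 mm², so w ≈ 1291.8 mm and w√2 ≈ 1826.9 mm → Z0 = 1292 × 1827 mm.
Z1: ⌊1827/2⌋ × 1292 = 913 × 1292 mm
Z2: ⌊1292/2⌋ × 913 = 646 × 913 mm
Z3: ⌊913/2⌋ × 646 = 456 × 646 mm
Z4: ⌊646/2⌋ × 456 = 323 × 456 mm

323 × 456 mm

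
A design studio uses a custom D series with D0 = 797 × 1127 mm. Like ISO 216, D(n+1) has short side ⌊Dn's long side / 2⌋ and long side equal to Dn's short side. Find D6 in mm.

99 × 140 mm

D1: ⌊1127/2⌋ × 797 = 563 × 797 mm
D2: ⌊797/2⌋ × 563 = 398 × 563 mm
D3: ⌊563/2⌋ × 398 = 281 × 398 mm
D4: ⌊398/2⌋ × 281 = 199 × 281 mm
D5: ⌊281/2⌋ × 199 = 140 × 199 mm
D6: ⌊199/2⌋ × 140 = 99 × 140 mm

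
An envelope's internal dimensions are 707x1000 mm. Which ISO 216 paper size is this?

Aspect ratio 1000/707 ≈ 1.414 — close to the ISO √2 ≈ 1.414.
In the B-series (B0 = 1000 × 1414 mm): B1 = 707 × 1000 mm.

B1 (707 × 1000 mm)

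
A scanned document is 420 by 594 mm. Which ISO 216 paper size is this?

Aspect ratio 594/420 ≈ 1.414 — close to the ISO √2 ≈ 1.414.
In the A-series (A0 area = 1 m²): A2 = 420 × 594 mm.

A2 (420 × 594 mm)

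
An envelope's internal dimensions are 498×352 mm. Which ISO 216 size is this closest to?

Aspect ratio 498/352 ≈ 1.415 — close to the ISO √2 ≈ 1.414.
In the B-series (B0 = 1000 × 1414 mm): B3 = 353 × 500 mm.
Off by 3 mm total — nearest standard size.

B3 (353 × 500 mm)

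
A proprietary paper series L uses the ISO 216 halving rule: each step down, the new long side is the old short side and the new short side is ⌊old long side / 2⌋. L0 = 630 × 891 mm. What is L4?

157 × 222 mm

L1: ⌊891/2⌋ × 630 = 445 × 630 mm
L2: ⌊630/2⌋ × 445 = 315 × 445 mm
L3: ⌊445/2⌋ × 315 = 222 × 315 mm
L4: ⌊315/2⌋ × 222 = 157 × 222 mm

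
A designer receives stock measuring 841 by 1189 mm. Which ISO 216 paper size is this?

Aspect ratio 1189/841 ≈ 1.414 — close to the ISO √2 ≈ 1.414.
In the A-series (A0 area = 1 m²): A0 = 841 × 1189 mm.

A0 (841 × 1189 mm)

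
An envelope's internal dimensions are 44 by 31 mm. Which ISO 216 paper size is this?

Aspect ratio 44/31 ≈ 1.419 — close to the ISO √2 ≈ 1.414.
In the B-series (B0 = 1000 × 1414 mm): B10 = 31 × 44 mm.

B10 (31 × 44 mm)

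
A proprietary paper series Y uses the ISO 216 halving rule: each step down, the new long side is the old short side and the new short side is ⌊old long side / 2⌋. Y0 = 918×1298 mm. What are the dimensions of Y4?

229 × 324 mm

Y1: ⌊1298/2⌋ × 918 = 649 × 918 mm
Y2: ⌊918/2⌋ × 649 = 459 × 649 mm
Y3: ⌊649/2⌋ × 459 = 324 × 459 mm
Y4: ⌊459/2⌋ × 324 = 229 × 324 mm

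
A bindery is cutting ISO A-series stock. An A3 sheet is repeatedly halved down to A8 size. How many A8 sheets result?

Each ISO step halves the sheet: 1 × A3 → 2 × A4 → 4 × A5 → 8 × A6 → …
From A3 to A8 is 5 halving steps: 2^5 = 32.

32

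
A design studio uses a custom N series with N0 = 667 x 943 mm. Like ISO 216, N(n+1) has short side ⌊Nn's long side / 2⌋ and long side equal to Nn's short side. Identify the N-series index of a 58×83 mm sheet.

N7

N0: 667 × 943 mm
N1: 471 × 667 mm
N2: 333 × 471 mm
N3: 235 × 333 mm
N4: 166 × 235 mm
N5: 117 × 166 mm
N6: 83 × 117 mm
N7: 58 × 83 mm
N8: 41 × 58 mm
→ matches N7.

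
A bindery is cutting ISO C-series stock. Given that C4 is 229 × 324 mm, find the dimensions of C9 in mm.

40 × 57 mm

C5: ⌊324/2⌋ × 229 = 162 × 229 mm
C6: ⌊229/2⌋ × 162 = 114 × 162 mm
C7: ⌊162/2⌋ × 114 = 81 × 114 mm
C8: ⌊114/2⌋ × 81 = 57 × 81 mm
C9: ⌊81/2⌋ × 57 = 40 × 57 mm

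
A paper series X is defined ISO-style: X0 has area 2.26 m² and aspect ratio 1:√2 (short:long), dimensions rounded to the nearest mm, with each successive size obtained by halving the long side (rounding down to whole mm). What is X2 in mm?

632 × 894 mm

Let X0's short side be w mm. w · w√2 = 2.26 m² = 2,260,000 mm², so w ≈ 1264.1 mm and w√2 ≈ 1787.8 mm → X0 = 1264 × 1788 mm.
X1: ⌊1788/2⌋ × 1264 = 894 × 1264 mm
X2: ⌊1264/2⌋ × 894 = 632 × 894 mm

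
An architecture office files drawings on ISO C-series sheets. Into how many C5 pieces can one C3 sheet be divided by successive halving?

4

Each ISO step halves the sheet: 1 × C3 → 2 × C4 → 4 × C5
From C3 to C5 is 2 halving steps: 2^2 = 4.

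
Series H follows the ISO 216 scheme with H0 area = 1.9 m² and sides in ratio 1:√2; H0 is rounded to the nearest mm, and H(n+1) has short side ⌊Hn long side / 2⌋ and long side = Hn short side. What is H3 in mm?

Let H0's short side be w mm. w · w√2 = 1.9 m² = 1,900,000 mm², so w ≈ 1159.1 mm and w√2 ≈ 1639.2 mm → H0 = 1159 × 1639 mm.
H1: ⌊1639/2⌋ × 1159 = 819 × 1159 mm
H2: ⌊1159/2⌋ × 819 = 579 × 819 mm
H3: ⌊819/2⌋ × 579 = 409 × 579 mm

409 × 579 mm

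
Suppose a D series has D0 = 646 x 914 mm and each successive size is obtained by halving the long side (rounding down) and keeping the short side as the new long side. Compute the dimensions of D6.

D1 = 457 × 646 mm (from D0 by 1 halving).
D2: ⌊646/2⌋ × 457 = 323 × 457 mm
D3: ⌊457/2⌋ × 323 = 228 × 323 mm
D4: ⌊323/2⌋ × 228 = 161 × 228 mm
D5: ⌊228/2⌋ × 161 = 114 × 161 mm
D6: ⌊161/2⌋ × 114 = 80 × 114 mm

80 × 114 mm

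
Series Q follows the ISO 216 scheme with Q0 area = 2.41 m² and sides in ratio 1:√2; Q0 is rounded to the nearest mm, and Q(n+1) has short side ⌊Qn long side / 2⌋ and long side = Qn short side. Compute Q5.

Let Q0's short side be w mm. w · w√2 = 2.41 m² = 2,410,000 mm², so w ≈ 1305.4 mm and w√2 ≈ 1846.1 mm → Q0 = 1305 × 1846 mm.
Q1: ⌊1846/2⌋ × 1305 = 923 × 1305 mm
Q2: ⌊1305/2⌋ × 923 = 652 × 923 mm
Q3: ⌊923/2⌋ × 652 = 461 × 652 mm
Q4: ⌊652/2⌋ × 461 = 326 × 461 mm
Q5: ⌊461/2⌋ × 326 = 230 × 326 mm

230 × 326 mm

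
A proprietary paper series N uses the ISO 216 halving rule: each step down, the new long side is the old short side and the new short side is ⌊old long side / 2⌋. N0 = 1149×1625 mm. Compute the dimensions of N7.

N1 = 812 × 1149 mm (from N0 by 1 halving).
N2: ⌊1149/2⌋ × 812 = 574 × 812 mm
N3: ⌊812/2⌋ × 574 = 406 × 574 mm
N4: ⌊574/2⌋ × 406 = 287 × 406 mm
N5: ⌊406/2⌋ × 287 = 203 × 287 mm
N6: ⌊287/2⌋ × 203 = 143 × 203 mm
N7: ⌊203/2⌋ × 143 = 101 × 143 mm

101 × 143 mm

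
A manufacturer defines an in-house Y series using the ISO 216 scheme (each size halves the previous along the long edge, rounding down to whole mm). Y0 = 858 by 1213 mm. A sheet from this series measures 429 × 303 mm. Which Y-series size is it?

Y0: 858 × 1213 mm
Y1: 606 × 858 mm
Y2: 429 × 606 mm
Y3: 303 × 429 mm
Y4: 214 × 303 mm
→ matches Y3.

Y3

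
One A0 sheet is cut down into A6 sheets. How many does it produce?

64

Each ISO step halves the sheet: 1 × A0 → 2 × A1 → 4 × A2 → 8 × A3 → …
From A0 to A6 is 6 halving steps: 2^6 = 64.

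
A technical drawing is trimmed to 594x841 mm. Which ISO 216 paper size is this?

A1 (594 × 841 mm)

Aspect ratio 841/594 ≈ 1.416 — close to the ISO √2 ≈ 1.414.
In the A-series (A0 area = 1 m²): A1 = 594 × 841 mm.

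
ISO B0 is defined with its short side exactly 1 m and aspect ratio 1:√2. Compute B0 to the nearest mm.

1000 × 1414 mm

Short side = 1000 mm; long side = 1000√2 ≈ 1414.2 mm.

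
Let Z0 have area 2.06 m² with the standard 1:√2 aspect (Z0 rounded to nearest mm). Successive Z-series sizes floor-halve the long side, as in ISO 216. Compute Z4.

301 × 426 mm

Let Z0's short side be w mm. w · w√2 = 2.06 m² = 2,060,000 mm², so w ≈ 1206.9 mm and w√2 ≈ 1706.8 mm → Z0 = 1207 × 1707 mm.
Z1: ⌊1707/2⌋ × 1207 = 853 × 1207 mm
Z2: ⌊1207/2⌋ × 853 = 603 × 853 mm
Z3: ⌊853/2⌋ × 603 = 426 × 603 mm
Z4: ⌊603/2⌋ × 426 = 301 × 426 mm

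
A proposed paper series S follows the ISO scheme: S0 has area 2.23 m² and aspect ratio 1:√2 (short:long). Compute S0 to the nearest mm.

1256 × 1776 mm

Let the short side be w mm. Then w · w√2 = 2.23 m² = 2,230,000 mm².
w² = 2,230,000/√2, so w ≈ 1255.7 mm; long side = w√2 ≈ 1775.9 mm.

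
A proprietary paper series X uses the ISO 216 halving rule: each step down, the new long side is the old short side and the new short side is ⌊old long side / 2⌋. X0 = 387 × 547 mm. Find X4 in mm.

96 × 136 mm

X1: ⌊547/2⌋ × 387 = 273 × 387 mm
X2: ⌊387/2⌋ × 273 = 193 × 273 mm
X3: ⌊273/2⌋ × 193 = 136 × 193 mm
X4: ⌊193/2⌋ × 136 = 96 × 136 mm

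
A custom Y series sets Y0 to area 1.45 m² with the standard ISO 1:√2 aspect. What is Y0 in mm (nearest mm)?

1013 × 1432 mm

Let the short side be w mm. Then w · w√2 = 1.45 m² = 1,450,000 mm².
w² = 1,450,000/√2, so w ≈ 1012.6 mm; long side = w√2 ≈ 1432.0 mm.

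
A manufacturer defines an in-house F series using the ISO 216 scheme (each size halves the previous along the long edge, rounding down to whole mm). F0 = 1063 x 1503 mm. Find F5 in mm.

187 × 265 mm

F1: ⌊1503/2⌋ × 1063 = 751 × 1063 mm
F2: ⌊1063/2⌋ × 751 = 531 × 751 mm
F3: ⌊751/2⌋ × 531 = 375 × 531 mm
F4: ⌊531/2⌋ × 375 = 265 × 375 mm
F5: ⌊375/2⌋ × 265 = 187 × 265 mm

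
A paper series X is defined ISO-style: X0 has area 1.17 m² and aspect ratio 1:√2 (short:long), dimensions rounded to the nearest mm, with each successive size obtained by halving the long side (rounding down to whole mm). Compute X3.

Let X0's short side be w mm. w · w√2 = 1.17 m² = 1,170,000 mm², so w ≈ 909.6 mm and w√2 ≈ 1286.3 mm → X0 = 910 × 1286 mm.
X1: ⌊1286/2⌋ × 910 = 643 × 910 mm
X2: ⌊910/2⌋ × 643 = 455 × 643 mm
X3: ⌊643/2⌋ × 455 = 321 × 455 mm

321 × 455 mm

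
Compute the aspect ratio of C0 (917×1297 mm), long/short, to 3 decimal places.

1.414

1297 / 917 = 1.414
Matches √2 ≈ 1.414 — the ISO 216 defining ratio.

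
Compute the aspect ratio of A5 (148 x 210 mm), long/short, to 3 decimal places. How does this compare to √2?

1.419

210 / 148 = 1.419
ISO 216 targets √2 ≈ 1.414; the +0.005 deviation is from mm rounding.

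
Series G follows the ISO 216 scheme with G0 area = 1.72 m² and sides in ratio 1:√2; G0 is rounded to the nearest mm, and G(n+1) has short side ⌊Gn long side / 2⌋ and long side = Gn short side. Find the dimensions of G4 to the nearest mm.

275 × 390 mm

Let G0's short side be w mm. w · w√2 = 1.72 m² = 1,720,000 mm², so w ≈ 1102.8 mm and w√2 ≈ 1559.6 mm → G0 = 1103 × 1560 mm.
G1: ⌊1560/2⌋ × 1103 = 780 × 1103 mm
G2: ⌊1103/2⌋ × 780 = 551 × 780 mm
G3: ⌊780/2⌋ × 551 = 390 × 551 mm
G4: ⌊551/2⌋ × 390 = 275 × 390 mm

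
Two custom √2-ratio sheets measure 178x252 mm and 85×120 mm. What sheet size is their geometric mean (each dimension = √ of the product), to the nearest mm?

Short side: √(178 · 85) = √15130 ≈ 123.0 → 123 mm
Long side: √(252 · 120) = √30240 ≈ 173.9 → 174 mm

123 × 174 mm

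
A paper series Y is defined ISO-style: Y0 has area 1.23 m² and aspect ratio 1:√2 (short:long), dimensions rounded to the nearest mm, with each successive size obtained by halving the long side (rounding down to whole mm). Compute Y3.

329 × 466 mm

Let Y0's short side be w mm. w · w√2 = 1.23 m² = 1,230,000 mm², so w ≈ 932.6 mm and w√2 ≈ 1318.9 mm → Y0 = 933 × 1319 mm.
Y1: ⌊1319/2⌋ × 933 = 659 × 933 mm
Y2: ⌊933/2⌋ × 659 = 466 × 659 mm
Y3: ⌊659/2⌋ × 466 = 329 × 466 mm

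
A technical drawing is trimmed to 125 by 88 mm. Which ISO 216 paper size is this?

B7 (88 × 125 mm)

Aspect ratio 125/88 ≈ 1.420 — close to the ISO √2 ≈ 1.414.
In the B-series (B0 = 1000 × 1414 mm): B7 = 88 × 125 mm.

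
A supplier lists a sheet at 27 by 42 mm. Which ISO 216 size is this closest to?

Aspect ratio 42/27 ≈ 1.556 (ISO target is √2 ≈ 1.414).
In the C-series (envelope sizes, between A and B): C10 = 28 × 40 mm.
Off by 3 mm total — nearest standard size.

C10 (28 × 40 mm)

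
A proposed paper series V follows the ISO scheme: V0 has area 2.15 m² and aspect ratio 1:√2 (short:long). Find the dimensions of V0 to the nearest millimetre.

Let the short side be w mm. Then w · w√2 = 2.15 m² = 2,150,000 mm².
w² = 2,150,000/√2, so w ≈ 1233.0 mm; long side = w√2 ≈ 1743.7 mm.

1233 × 1744 mm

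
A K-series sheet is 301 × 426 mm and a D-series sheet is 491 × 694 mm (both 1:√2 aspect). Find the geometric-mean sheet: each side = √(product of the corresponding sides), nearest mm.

Short side: √(301 · 491) = √147791 ≈ 384.4 → 384 mm
Long side: √(426 · 694) = √295644 ≈ 543.7 → 544 mm

384 × 544 mm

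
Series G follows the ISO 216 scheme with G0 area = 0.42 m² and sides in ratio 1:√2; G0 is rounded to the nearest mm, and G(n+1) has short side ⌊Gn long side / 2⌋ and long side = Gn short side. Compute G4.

136 × 192 mm

Let G0's short side be w mm. w · w√2 = 0.42 m² = 420,000 mm², so w ≈ 545.0 mm and w√2 ≈ 770.7 mm → G0 = 545 × 771 mm.
G1: ⌊771/2⌋ × 545 = 385 × 545 mm
G2: ⌊545/2⌋ × 385 = 272 × 385 mm
G3: ⌊385/2⌋ × 272 = 192 × 272 mm
G4: ⌊272/2⌋ × 192 = 136 × 192 mm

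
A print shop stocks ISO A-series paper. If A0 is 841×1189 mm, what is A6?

A1: ⌊1189/2⌋ × 841 = 594 × 841 mm
A2: ⌊841/2⌋ × 594 = 420 × 594 mm
A3: ⌊594/2⌋ × 420 = 297 × 420 mm
A4: ⌊420/2⌋ × 297 = 210 × 297 mm
A5: ⌊297/2⌋ × 210 = 148 × 210 mm
A6: ⌊210/2⌋ × 148 = 105 × 148 mm

105 × 148 mm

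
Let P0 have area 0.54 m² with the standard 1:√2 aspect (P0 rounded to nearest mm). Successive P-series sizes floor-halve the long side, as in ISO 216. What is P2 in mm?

Let P0's short side be w mm. w · w√2 = 0.54 m² = 540,000 mm², so w ≈ 617.9 mm and w√2 ≈ 873.9 mm → P0 = 618 × 874 mm.
P1: ⌊874/2⌋ × 618 = 437 × 618 mm
P2: ⌊618/2⌋ × 437 = 309 × 437 mm

309 × 437 mm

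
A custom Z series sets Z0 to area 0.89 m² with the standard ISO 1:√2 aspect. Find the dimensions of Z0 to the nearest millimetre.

Let the short side be w mm. Then w · w√2 = 0.89 m² = 890,000 mm².
w² = 890,000/√2, so w ≈ 793.3 mm; long side = w√2 ≈ 1121.9 mm.

793 × 1122 mm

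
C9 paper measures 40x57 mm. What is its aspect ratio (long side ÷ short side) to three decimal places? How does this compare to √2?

57 / 40 = 1.425
ISO 216 targets √2 ≈ 1.414; the +0.011 deviation is from mm rounding.

1.425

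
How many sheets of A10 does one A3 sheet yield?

128

Each ISO step halves the sheet: 1 × A3 → 2 × A4 → 4 × A5 → 8 × A6 → …
From A3 to A10 is 7 halving steps: 2^7 = 128.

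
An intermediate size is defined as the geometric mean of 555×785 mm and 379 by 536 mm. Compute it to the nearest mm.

Short side: √(555 · 379) = √210345 ≈ 458.6 → 459 mm
Long side: √(785 · 536) = √420760 ≈ 648.7 → 649 mm

459 × 649 mm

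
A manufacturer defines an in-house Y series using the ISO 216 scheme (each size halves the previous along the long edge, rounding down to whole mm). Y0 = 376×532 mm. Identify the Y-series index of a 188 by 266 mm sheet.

Y0: 376 × 532 mm
Y1: 266 × 376 mm
Y2: 188 × 266 mm
Y3: 133 × 188 mm
→ matches Y2.

Y2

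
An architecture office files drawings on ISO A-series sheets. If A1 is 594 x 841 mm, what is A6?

A2: ⌊841/2⌋ × 594 = 420 × 594 mm
A3: ⌊594/2⌋ × 420 = 297 × 420 mm
A4: ⌊420/2⌋ × 297 = 210 × 297 mm
A5: ⌊297/2⌋ × 210 = 148 × 210 mm
A6: ⌊210/2⌋ × 148 = 105 × 148 mm

105 × 148 mm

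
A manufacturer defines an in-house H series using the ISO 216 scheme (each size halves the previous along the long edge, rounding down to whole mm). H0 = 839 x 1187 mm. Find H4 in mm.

209 × 296 mm

H1: ⌊1187/2⌋ × 839 = 593 × 839 mm
H2: ⌊839/2⌋ × 593 = 419 × 593 mm
H3: ⌊593/2⌋ × 419 = 296 × 419 mm
H4: ⌊419/2⌋ × 296 = 209 × 296 mm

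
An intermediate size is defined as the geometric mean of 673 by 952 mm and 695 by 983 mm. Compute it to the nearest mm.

Short side: √(673 · 695) = √467735 ≈ 683.9 → 684 mm
Long side: √(952 · 983) = √935816 ≈ 967.4 → 967 mm

684 × 967 mm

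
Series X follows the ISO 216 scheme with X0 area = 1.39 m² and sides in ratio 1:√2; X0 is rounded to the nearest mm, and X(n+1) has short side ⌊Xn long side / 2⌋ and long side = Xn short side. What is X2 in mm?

495 × 701 mm

Let X0's short side be w mm. w · w√2 = 1.39 m² = 1,390,000 mm², so w ≈ 991.4 mm and w√2 ≈ 1402.1 mm → X0 = 991 × 1402 mm.
X1: ⌊1402/2⌋ × 991 = 701 × 991 mm
X2: ⌊991/2⌋ × 701 = 495 × 701 mm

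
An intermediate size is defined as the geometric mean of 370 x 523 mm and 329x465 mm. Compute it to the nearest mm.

Short side: √(370 · 329) = √121730 ≈ 348.9 → 349 mm
Long side: √(523 · 465) = √243195 ≈ 493.1 → 493 mm

349 × 493 mm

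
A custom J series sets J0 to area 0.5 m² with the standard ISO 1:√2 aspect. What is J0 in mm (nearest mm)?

595 × 841 mm

Let the short side be w mm. Then w · w√2 = 0.5 m² = 500,000 mm².
w² = 500,000/√2, so w ≈ 594.6 mm; long side = w√2 ≈ 840.9 mm.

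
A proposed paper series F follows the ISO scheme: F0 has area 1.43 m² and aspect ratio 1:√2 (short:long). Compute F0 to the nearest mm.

Let the short side be w mm. Then w · w√2 = 1.43 m² = 1,430,000 mm².
w² = 1,430,000/√2, so w ≈ 1005.6 mm; long side = w√2 ≈ 1422.1 mm.

1006 × 1422 mm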